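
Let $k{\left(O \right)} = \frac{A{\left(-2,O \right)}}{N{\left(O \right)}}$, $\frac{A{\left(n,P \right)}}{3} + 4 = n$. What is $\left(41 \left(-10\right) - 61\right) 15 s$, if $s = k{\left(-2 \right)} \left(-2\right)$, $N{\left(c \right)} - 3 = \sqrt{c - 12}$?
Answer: $- \frac{763020}{23} + \frac{254340 i \sqrt{14}}{23} \approx -33175.0 + 41376.0 i$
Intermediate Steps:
$A{\left(n,P \right)} = -12 + 3 n$
$N{\left(c \right)} = 3 + \sqrt{-12 + c}$ ($N{\left(c \right)} = 3 + \sqrt{c - 12} = 3 + \sqrt{-12 + c}$)
$k{\left(O \right)} = - \frac{18}{3 + \sqrt{-12 + O}}$ ($k{\left(O \right)} = \frac{-12 + 3 \left(-2\right)}{3 + \sqrt{-12 + O}} = \frac{-12 - 6}{3 + \sqrt{-12 + O}} = - \frac{18}{3 + \sqrt{-12 + O}}$)
$s = \frac{36}{3 + i \sqrt{14}}$ ($s = - \frac{18}{3 + \sqrt{-12 - 2}} \left(-2\right) = - \frac{18}{3 + \sqrt{-14}} \left(-2\right) = - \frac{18}{3 + i \sqrt{14}} \left(-2\right) = \frac{36}{3 + i \sqrt{14}} \approx 4.6957 - 5.8565 i$)
$\left(41 \left(-10\right) - 61\right) 15 s = \left(41 \left(-10\right) - 61\right) 15 \left(\frac{108}{23} - \frac{36 i \sqrt{14}}{23}\right) = \left(-410 - 61\right) \left(\frac{1620}{23} - \frac{540 i \sqrt{14}}{23}\right) = - 471 \left(\frac{1620}{23} - \frac{540 i \sqrt{14}}{23}\right) = - \frac{763020}{23} + \frac{254340 i \sqrt{14}}{23}$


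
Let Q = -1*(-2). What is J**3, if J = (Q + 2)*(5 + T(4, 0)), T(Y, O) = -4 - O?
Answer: 64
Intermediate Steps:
Q = 2
J = 4 (J = (2 + 2)*(5 + (-4 - 1*0)) = 4*(5 + (-4 + 0)) = 4*(5 - 4) = 4*1 = 4)
J**3 = 4**3 = 64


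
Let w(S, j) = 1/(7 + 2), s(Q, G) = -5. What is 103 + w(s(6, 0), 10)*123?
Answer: 350/3 ≈ 116.67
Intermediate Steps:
w(S, j) = ⅑ (w(S, j) = 1/9 = ⅑)
103 + w(s(6, 0), 10)*123 = 103 + (⅑)*123 = 103 + 41/3 = 350/3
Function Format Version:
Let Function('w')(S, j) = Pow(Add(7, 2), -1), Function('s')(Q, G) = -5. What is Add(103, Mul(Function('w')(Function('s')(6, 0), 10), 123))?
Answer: Rational(350, 3) ≈ 116.67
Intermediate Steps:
Function('w')(S, j) = Rational(1, 9) (Function('w')(S, j) = Pow(9, -1) = Rational(1, 9))
Add(103, Mul(Function('w')(Function('s')(6, 0), 10), 123)) = Add(103, Mul(Rational(1, 9), 123)) = Add(103, Rational(41, 3)) = Rational(350, 3)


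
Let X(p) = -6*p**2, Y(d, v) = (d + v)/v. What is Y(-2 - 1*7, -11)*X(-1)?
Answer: -120/11 ≈ -10.909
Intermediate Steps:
Y(d, v) = (d + v)/v
Y(-2 - 1*7, -11)*X(-1) = (((-2 - 1*7) - 11)/(-11))*(-6*(-1)**2) = (-((-2 - 7) - 11)/11)*(-6*1) = -(-9 - 11)/11*(-6) = -1/11*(-20)*(-6) = (20/11)*(-6) = -120/11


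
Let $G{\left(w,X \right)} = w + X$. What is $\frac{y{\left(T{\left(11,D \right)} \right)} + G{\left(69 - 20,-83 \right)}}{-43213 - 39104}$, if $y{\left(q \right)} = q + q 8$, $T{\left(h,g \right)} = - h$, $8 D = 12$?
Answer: $\frac{133}{82317} \approx 0.0016157$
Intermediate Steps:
$D = \frac{3}{2}$ ($D = \frac{1}{8} \cdot 12 = \frac{3}{2} \approx 1.5$)
$y{\left(q \right)} = 9 q$ ($y{\left(q \right)} = q + 8 q = 9 q$)
$G{\left(w,X \right)} = X + w$
$\frac{y{\left(T{\left(11,D \right)} \right)} + G{\left(69 - 20,-83 \right)}}{-43213 - 39104} = \frac{9 \left(\left(-1\right) 11\right) + \left(-83 + \left(69 - 20\right)\right)}{-43213 - 39104} = \frac{9 \left(-11\right) + \left(-83 + 49\right)}{-82317} = \left(-99 - 34\right) \left(- \frac{1}{82317}\right) = \left(-133\right) \left(- \frac{1}{82317}\right) = \frac{133}{82317}$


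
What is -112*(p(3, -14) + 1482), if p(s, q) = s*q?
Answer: -161280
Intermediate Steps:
p(s, q) = q*s
-112*(p(3, -14) + 1482) = -112*(-14*3 + 1482) = -112*(-42 + 1482) = -112*1440 = -161280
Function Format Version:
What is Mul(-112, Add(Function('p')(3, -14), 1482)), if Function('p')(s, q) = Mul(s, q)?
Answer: -161280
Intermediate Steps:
Function('p')(s, q) = Mul(q, s)
Mul(-112, Add(Function('p')(3, -14), 1482)) = Mul(-112, Add(Mul(-14, 3), 1482)) = Mul(-112, Add(-42, 1482)) = Mul(-112, 1440) = -161280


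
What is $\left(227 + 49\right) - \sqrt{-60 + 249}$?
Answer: $276 - 3 \sqrt{21} \approx 262.25$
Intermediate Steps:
$\left(227 + 49\right) - \sqrt{-60 + 249} = 276 - \sqrt{189} = 276 - 3 \sqrt{21}$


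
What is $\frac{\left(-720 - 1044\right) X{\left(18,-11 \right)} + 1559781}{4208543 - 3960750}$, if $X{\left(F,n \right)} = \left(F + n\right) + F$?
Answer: $\frac{1515681}{247793} \approx 6.1167$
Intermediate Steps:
$X{\left(F,n \right)} = n + 2 F$
$\frac{\left(-720 - 1044\right) X{\left(18,-11 \right)} + 1559781}{4208543 - 3960750} = \frac{\left(-720 - 1044\right) \left(-11 + 2 \cdot 18\right) + 1559781}{4208543 - 3960750} = \frac{- 1764 \left(-11 + 36\right) + 1559781}{247793} = \left(\left(-1764\right) 25 + 1559781\right) \frac{1}{247793} = \left(-44100 + 1559781\right) \frac{1}{247793} = 1515681 \cdot \frac{1}{247793} = \frac{1515681}{247793}$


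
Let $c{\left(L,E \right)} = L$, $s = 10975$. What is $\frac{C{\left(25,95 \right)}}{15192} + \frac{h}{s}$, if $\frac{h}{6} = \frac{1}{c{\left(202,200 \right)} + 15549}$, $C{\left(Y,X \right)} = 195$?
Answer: $\frac{11236400009}{875399627400} \approx 0.012836$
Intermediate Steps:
$h = \frac{6}{15751}$ ($h = \frac{6}{202 + 15549} = \frac{6}{15751} \approx 0.00038093$)
$\frac{C{\left(25,95 \right)}}{15192} + \frac{h}{s} = \frac{195}{15192} + \frac{6}{15751 \cdot 10975} = 195 \cdot \frac{1}{15192} + \frac{6}{15751} \cdot \frac{1}{10975} = \frac{65}{5064} + \frac{6}{172867225} = \frac{11236400009}{875399627400}$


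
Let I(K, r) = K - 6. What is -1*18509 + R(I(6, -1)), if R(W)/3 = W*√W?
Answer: -18509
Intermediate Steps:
I(K, r) = -6 + K
R(W) = 3*W^(3/2) (R(W) = 3*(W*√W) = 3*W^(3/2))
-1*18509 + R(I(6, -1)) = -1*18509 + 3*(-6 + 6)^(3/2) = -18509 + 3*0^(3/2) = -18509 + 3*0 = -18509 + 0 = -18509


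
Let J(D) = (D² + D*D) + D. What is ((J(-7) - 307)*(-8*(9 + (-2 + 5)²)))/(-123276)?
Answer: -2592/10273 ≈ -0.25231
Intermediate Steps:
J(D) = D + 2*D² (J(D) = (D² + D²) + D = 2*D² + D = D + 2*D²)
((J(-7) - 307)*(-8*(9 + (-2 + 5)²)))/(-123276) = ((-7*(1 + 2*(-7)) - 307)*(-8*(9 + (-2 + 5)²)))/(-123276) = ((-7*(1 - 14) - 307)*(-8*(9 + 3²)))*(-1/123276) = ((-7*(-13) - 307)*(-8*(9 + 9)))*(-1/123276) = ((91 - 307)*(-8*18))*(-1/123276) = -216*(-144)*(-1/123276) = 31104*(-1/123276) = -2592/10273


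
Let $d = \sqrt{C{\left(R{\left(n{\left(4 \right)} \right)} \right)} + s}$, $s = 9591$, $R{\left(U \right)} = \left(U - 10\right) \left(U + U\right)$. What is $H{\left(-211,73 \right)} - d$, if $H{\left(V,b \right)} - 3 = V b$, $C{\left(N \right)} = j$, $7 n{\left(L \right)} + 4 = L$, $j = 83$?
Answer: $-15400 - \sqrt{9674} \approx -15498.0$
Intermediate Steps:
$n{\left(L \right)} = - \frac{4}{7} + \frac{L}{7}$
$R{\left(U \right)} = 2 U \left(-10 + U\right)$ ($R{\left(U \right)} = \left(-10 + U\right) 2 U = 2 U \left(-10 + U\right)$)
$C{\left(N \right)} = 83$
$d = \sqrt{9674}$ ($d = \sqrt{83 + 9591} = \sqrt{9674} \approx 98.356$)
$H{\left(V,b \right)} = 3 + V b$
$H{\left(-211,73 \right)} - d = \left(3 - 15403\right) - \sqrt{9674} = -15400 - \sqrt{9674}$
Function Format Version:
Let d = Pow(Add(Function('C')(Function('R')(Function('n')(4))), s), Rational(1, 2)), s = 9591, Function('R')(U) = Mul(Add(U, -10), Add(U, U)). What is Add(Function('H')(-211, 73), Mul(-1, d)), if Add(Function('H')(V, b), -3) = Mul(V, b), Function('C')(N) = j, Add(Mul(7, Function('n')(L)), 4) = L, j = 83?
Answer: Add(-15400, Mul(-1, Pow(9674, Rational(1, 2)))) ≈ -15498.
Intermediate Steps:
Function('n')(L) = Add(Rational(-4, 7), Mul(Rational(1, 7), L))
Function('R')(U) = Mul(2, U, Add(-10, U)) (Function('R')(U) = Mul(Add(-10, U), Mul(2, U)) = Mul(2, U, Add(-10, U)))
Function('C')(N) = 83
d = Pow(9674, Rational(1, 2)) (d = Pow(Add(83, 9591), Rational(1, 2)) = Pow(9674, Rational(1, 2)) ≈ 98.356)
Function('H')(V, b) = Add(3, Mul(V, b))
Add(Function('H')(-211, 73), Mul(-1, d)) = Add(Add(3, Mul(-211, 73)), Mul(-1, Pow(9674, Rational(1, 2)))) = Add(Add(3, -15403), Mul(-1, Pow(9674, Rational(1, 2)))) = Add(-15400, Mul(-1, Pow(9674, Rational(1, 2))))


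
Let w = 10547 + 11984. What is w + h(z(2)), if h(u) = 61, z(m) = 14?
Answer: 22592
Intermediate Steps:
w = 22531
w + h(z(2)) = 22531 + 61 = 22592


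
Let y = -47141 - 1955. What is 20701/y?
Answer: -20701/49096 ≈ -0.42164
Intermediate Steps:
y = -49096
20701/y = 20701/(-49096) = 20701*(-1/49096) = -20701/49096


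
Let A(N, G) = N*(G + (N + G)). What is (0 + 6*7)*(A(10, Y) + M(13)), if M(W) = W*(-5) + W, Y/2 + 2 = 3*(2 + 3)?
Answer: 23856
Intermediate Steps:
Y = 26 (Y = -4 + 2*(3*(2 + 3)) = -4 + 2*(3*5) = -4 + 2*15 = -4 + 30 = 26)
M(W) = -4*W (M(W) = -5*W + W = -4*W)
A(N, G) = N*(N + 2*G) (A(N, G) = N*(G + (G + N)) = N*(N + 2*G))
(0 + 6*7)*(A(10, Y) + M(13)) = (0 + 6*7)*(10*(10 + 2*26) - 4*13) = (0 + 42)*(10*(10 + 52) - 52) = 42*(10*62 - 52) = 42*(620 - 52) = 42*568 = 23856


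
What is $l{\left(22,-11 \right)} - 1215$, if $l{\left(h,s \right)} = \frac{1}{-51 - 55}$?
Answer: $- \frac{128791}{106} \approx -1215.0$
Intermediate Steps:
$l{\left(h,s \right)} = - \frac{1}{106}$ ($l{\left(h,s \right)} = \frac{1}{-106} = - \frac{1}{106}$)
$l{\left(22,-11 \right)} - 1215 = - \frac{1}{106} - 1215 = - \frac{128791}{106}$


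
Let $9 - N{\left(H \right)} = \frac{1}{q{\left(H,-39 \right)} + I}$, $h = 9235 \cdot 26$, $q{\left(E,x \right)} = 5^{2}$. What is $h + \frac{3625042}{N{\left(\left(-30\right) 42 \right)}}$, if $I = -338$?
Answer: $\frac{905634063}{1409} \approx 6.4275 \cdot 10^{5}$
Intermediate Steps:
$q{\left(E,x \right)} = 25$
$h = 240110$
$N{\left(H \right)} = \frac{2818}{313}$ ($N{\left(H \right)} = 9 - \frac{1}{25 - 338} = 9 - \frac{1}{-313} = 9 - - \frac{1}{313} = 9 + \frac{1}{313} = \frac{2818}{313}$)
$h + \frac{3625042}{N{\left(\left(-30\right) 42 \right)}} = 240110 + \frac{3625042}{\frac{2818}{313}} = 240110 + 3625042 \cdot \frac{313}{2818} = 240110 + \frac{567319073}{1409} = \frac{905634063}{1409}$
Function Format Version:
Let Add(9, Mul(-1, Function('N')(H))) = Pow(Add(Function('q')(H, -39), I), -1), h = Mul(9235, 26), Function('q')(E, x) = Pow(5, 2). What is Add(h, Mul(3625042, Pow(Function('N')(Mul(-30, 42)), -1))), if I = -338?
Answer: Rational(905634063, 1409) ≈ 6.4275e+5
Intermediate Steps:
Function('q')(E, x) = 25
h = 240110
Function('N')(H) = Rational(2818, 313) (Function('N')(H) = Add(9, Mul(-1, Pow(Add(25, -338), -1))) = Add(9, Mul(-1, Pow(-313, -1))) = Add(9, Mul(-1, Rational(-1, 313))) = Add(9, Rational(1, 313)) = Rational(2818, 313))
Add(h, Mul(3625042, Pow(Function('N')(Mul(-30, 42)), -1))) = Add(240110, Mul(3625042, Pow(Rational(2818, 313), -1))) = Add(240110, Mul(3625042, Rational(313, 2818))) = Add(240110, Rational(567319073, 1409)) = Rational(905634063, 1409)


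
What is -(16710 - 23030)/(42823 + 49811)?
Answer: 3160/46317 ≈ 0.068226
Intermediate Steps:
-(16710 - 23030)/(42823 + 49811) = -(-6320)/92634 = -1*(-3160/46317) = 3160/46317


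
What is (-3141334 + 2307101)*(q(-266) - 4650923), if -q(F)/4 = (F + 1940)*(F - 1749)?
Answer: -7375885251461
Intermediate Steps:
q(F) = -4*(-1749 + F)*(1940 + F) (q(F) = -4*(F + 1940)*(F - 1749) = -4*(1940 + F)*(-1749 + F) = -4*(-1749 + F)*(1940 + F))
(-3141334 + 2307101)*(q(-266) - 4650923) = (-3141334 + 2307101)*((13572240 - 764*(-266) - 4*(-266)²) - 4650923) = -834233*((13572240 + 203224 - 4*70756) - 4650923) = -834233*((13572240 + 203224 - 283024) - 4650923) = -834233*(13492440 - 4650923) = -834233*8841517 = -7375885251461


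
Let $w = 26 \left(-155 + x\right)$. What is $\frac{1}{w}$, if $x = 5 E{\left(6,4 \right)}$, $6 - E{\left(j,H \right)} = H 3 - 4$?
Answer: $- \frac{1}{4290} \approx -0.0002331$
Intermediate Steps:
$E{\left(j,H \right)} = 10 - 3 H$ ($E{\left(j,H \right)} = 6 - \left(H 3 - 4\right) = 6 - \left(3 H - 4\right) = 6 - \left(-4 + 3 H\right) = 10 - 3 H$)
$x = -10$ ($x = 5 \left(10 - 12\right) = 5 \left(-2\right) = -10$)
$w = -4290$ ($w = 26 \left(-155 - 10\right) = 26 \left(-165\right) = -4290$)
$\frac{1}{w} = \frac{1}{-4290} = - \frac{1}{4290}$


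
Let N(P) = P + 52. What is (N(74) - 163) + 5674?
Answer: 5637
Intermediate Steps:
N(P) = 52 + P
(N(74) - 163) + 5674 = ((52 + 74) - 163) + 5674 = (126 - 163) + 5674 = -37 + 5674 = 5637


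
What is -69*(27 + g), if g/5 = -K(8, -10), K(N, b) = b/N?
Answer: -9177/4 ≈ -2294.3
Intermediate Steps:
g = 25/4 (g = 5*(-(-10)/8) = 5*(-1*(-5/4)) = 5*(5/4) = 25/4 ≈ 6.2500)
-69*(27 + g) = -69*(27 + 25/4) = -69*133/4 = -9177/4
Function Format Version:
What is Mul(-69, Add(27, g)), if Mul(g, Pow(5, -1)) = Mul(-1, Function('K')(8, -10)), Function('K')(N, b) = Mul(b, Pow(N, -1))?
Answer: Rational(-9177, 4) ≈ -2294.3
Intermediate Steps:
g = Rational(25, 4) (g = Mul(5, Mul(-1, Mul(-10, Pow(8, -1)))) = Mul(5, Mul(-1, Mul(-10, Rational(1, 8)))) = Mul(5, Mul(-1, Rational(-5, 4))) = Mul(5, Rational(5, 4)) = Rational(25, 4) ≈ 6.2500)
Mul(-69, Add(27, g)) = Mul(-69, Add(27, Rational(25, 4))) = Mul(-69, Rational(133, 4)) = Rational(-9177, 4)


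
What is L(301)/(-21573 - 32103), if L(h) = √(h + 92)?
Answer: -√393/53676 ≈ -0.00036933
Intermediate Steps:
L(h) = √(92 + h)
L(301)/(-21573 - 32103) = √(92 + 301)/(-21573 - 32103) = √393/(-53676) = √393*(-1/53676) = -√393/53676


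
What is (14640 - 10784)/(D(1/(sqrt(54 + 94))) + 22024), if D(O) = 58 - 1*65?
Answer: 3856/22017 ≈ 0.17514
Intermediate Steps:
D(O) = -7 (D(O) = 58 - 65 = -7)
(14640 - 10784)/(D(1/(sqrt(54 + 94))) + 22024) = (14640 - 10784)/(-7 + 22024) = 3856/22017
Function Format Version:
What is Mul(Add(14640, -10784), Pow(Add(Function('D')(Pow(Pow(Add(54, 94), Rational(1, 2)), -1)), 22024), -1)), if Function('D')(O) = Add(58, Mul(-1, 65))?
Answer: Rational(3856, 22017) ≈ 0.17514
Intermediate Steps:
Function('D')(O) = -7 (Function('D')(O) = Add(58, -65) = -7)
Mul(Add(14640, -10784), Pow(Add(Function('D')(Pow(Pow(Add(54, 94), Rational(1, 2)), -1)), 22024), -1)) = Mul(Add(14640, -10784), Pow(Add(-7, 22024), -1)) = Mul(3856, Pow(22017, -1)) = Mul(3856, Rational(1, 22017)) = Rational(3856, 22017)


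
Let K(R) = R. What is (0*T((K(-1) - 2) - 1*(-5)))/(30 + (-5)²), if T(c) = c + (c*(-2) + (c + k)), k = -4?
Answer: 0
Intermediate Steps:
T(c) = -4 (T(c) = c + (c*(-2) + (c - 4)) = c + (-2*c + (-4 + c)) = c + (-4 - c) = -4)
(0*T((K(-1) - 2) - 1*(-5)))/(30 + (-5)²) = (0*(-4))/(30 + (-5)²) = 0/(30 + 25) = 0/55 = 0*(1/55) = 0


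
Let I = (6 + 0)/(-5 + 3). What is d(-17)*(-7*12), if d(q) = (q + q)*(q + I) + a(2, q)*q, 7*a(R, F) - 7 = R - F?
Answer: -51816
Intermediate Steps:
a(R, F) = 1 - F/7 + R/7 (a(R, F) = 1 + (R - F)/7 = 1 + (-F/7 + R/7) = 1 - F/7 + R/7)
I = -3 (I = 6/(-2) = 6*(-1/2) = -3)
d(q) = q*(9/7 - q/7) + 2*q*(-3 + q) (d(q) = (q + q)*(q - 3) + (1 - q/7 + (1/7)*2)*q = (2*q)*(-3 + q) + (1 - q/7 + 2/7)*q = 2*q*(-3 + q) + (9/7 - q/7)*q = 2*q*(-3 + q) + q*(9/7 - q/7) = q*(9/7 - q/7) + 2*q*(-3 + q))
d(-17)*(-7*12) = ((1/7)*(-17)*(-33 + 13*(-17)))*(-7*12) = ((1/7)*(-17)*(-33 - 221))*(-84) = ((1/7)*(-17)*(-254))*(-84) = (4318/7)*(-84) = -51816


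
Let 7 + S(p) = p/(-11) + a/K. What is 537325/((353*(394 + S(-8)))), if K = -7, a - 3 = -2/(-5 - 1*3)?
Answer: 165496100/42104781 ≈ 3.9306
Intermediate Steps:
a = 13/4 (a = 3 - 2/(-5 - 1*3) = 3 - 2/(-5 - 3) = 3 - 2/(-8) = 3 - 2*(-⅛) = 3 + ¼ = 13/4 ≈ 3.2500)
S(p) = -209/28 - p/11 (S(p) = -7 + (p/(-11) + (13/4)/(-7)) = -7 + (p*(-1/11) + (13/4)*(-⅐)) = -7 + (-p/11 - 13/28) = -7 + (-13/28 - p/11) = -209/28 - p/11)
537325/((353*(394 + S(-8)))) = 537325/((353*(394 + (-209/28 - 1/11*(-8))))) = 537325/((353*(394 + (-209/28 + 8/11)))) = 537325/((353*(394 - 2075/308))) = 537325/((353*(119277/308))) = 537325/(42104781/308) = 537325*(308/42104781) = 165496100/42104781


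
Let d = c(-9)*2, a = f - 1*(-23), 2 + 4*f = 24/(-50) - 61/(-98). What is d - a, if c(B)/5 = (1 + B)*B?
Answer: 6835151/9800 ≈ 697.46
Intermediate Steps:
c(B) = 5*B*(1 + B) (c(B) = 5*((1 + B)*B) = 5*(B*(1 + B)) = 5*B*(1 + B))
f = -4551/9800 (f = -½ + (24/(-50) - 61/(-98))/4 = -½ + (24*(-1/50) - 61*(-1/98))/4 = -½ + (-12/25 + 61/98)/4 = -½ + (¼)*(349/2450) = -½ + 349/9800 = -4551/9800 ≈ -0.46439)
a = 220849/9800 (a = -4551/9800 - 1*(-23) = -4551/9800 + 23 = 220849/9800 ≈ 22.536)
d = 720 (d = (5*(-9)*(1 - 9))*2 = (5*(-9)*(-8))*2 = 360*2 = 720)
d - a = 720 - 1*220849/9800 = 720 - 220849/9800 = 6835151/9800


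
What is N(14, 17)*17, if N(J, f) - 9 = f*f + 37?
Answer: 5695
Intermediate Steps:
N(J, f) = 46 + f² (N(J, f) = 9 + (f*f + 37) = 9 + (f² + 37) = 9 + (37 + f²) = 46 + f²)
N(14, 17)*17 = (46 + 17²)*17 = (46 + 289)*17 = 335*17 = 5695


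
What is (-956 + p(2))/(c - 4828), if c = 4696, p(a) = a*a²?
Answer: 79/11 ≈ 7.1818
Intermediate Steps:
p(a) = a³
(-956 + p(2))/(c - 4828) = (-956 + 2³)/(4696 - 4828) = (-956 + 8)/(-132) = -948*(-1/132) = 79/11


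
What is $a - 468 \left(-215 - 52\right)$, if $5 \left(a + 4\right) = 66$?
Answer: $\frac{624826}{5} \approx 1.2497 \cdot 10^{5}$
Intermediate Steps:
$a = \frac{46}{5}$ ($a = -4 + \frac{1}{5} \cdot 66 = -4 + \frac{66}{5} = \frac{46}{5} \approx 9.2$)
$a - 468 \left(-215 - 52\right) = \frac{46}{5} - 468 \left(-215 - 52\right) = \frac{46}{5} - -124956 = \frac{46}{5} + 124956 = \frac{624826}{5}$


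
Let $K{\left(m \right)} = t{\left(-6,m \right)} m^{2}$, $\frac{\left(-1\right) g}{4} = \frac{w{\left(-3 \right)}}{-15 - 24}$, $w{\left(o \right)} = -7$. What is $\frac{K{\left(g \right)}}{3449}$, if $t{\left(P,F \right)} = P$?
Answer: $- \frac{1568}{1748643} \approx -0.0008967$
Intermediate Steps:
$g = - \frac{28}{39}$ ($g = - 4 \left(- \frac{7}{-15 - 24}\right) = - 4 \left(- \frac{7}{-39}\right) = - 4 \left(\left(-7\right) \left(- \frac{1}{39}\right)\right) = \left(-4\right) \frac{7}{39} = - \frac{28}{39} \approx -0.71795$)
$K{\left(m \right)} = - 6 m^{2}$
$\frac{K{\left(g \right)}}{3449} = \frac{\left(-6\right) \left(- \frac{28}{39}\right)^{2}}{3449} = \left(-6\right) \frac{784}{1521} \cdot \frac{1}{3449} = \left(- \frac{1568}{507}\right) \frac{1}{3449} = - \frac{1568}{1748643}$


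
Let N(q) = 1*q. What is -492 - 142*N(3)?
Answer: -918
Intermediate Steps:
N(q) = q
-492 - 142*N(3) = -492 - 142*3 = -492 - 426 = -918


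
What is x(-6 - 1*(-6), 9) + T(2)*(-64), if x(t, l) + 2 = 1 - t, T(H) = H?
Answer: -129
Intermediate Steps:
x(t, l) = -1 - t (x(t, l) = -2 + (1 - t) = -1 - t)
x(-6 - 1*(-6), 9) + T(2)*(-64) = (-1 - (-6 - 1*(-6))) + 2*(-64) = (-1 - (-6 + 6)) - 128 = (-1 - 1*0) - 128 = (-1 + 0) - 128 = -1 - 128 = -129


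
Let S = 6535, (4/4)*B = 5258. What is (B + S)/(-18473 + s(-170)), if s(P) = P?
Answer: -11793/18643 ≈ -0.63257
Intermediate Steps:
B = 5258
(B + S)/(-18473 + s(-170)) = (5258 + 6535)/(-18473 - 170) = 11793/(-18643) = 11793*(-1/18643) = -11793/18643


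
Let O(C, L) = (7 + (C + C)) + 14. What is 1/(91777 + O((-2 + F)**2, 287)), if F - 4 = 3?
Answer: 1/91848 ≈ 1.0888e-5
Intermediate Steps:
F = 7 (F = 4 + 3 = 7)
O(C, L) = 21 + 2*C (O(C, L) = (7 + 2*C) + 14 = 21 + 2*C)
1/(91777 + O((-2 + F)**2, 287)) = 1/(91777 + (21 + 2*(-2 + 7)**2)) = 1/(91777 + (21 + 2*5**2)) = 1/(91777 + (21 + 2*25)) = 1/(91777 + (21 + 50)) = 1/(91777 + 71) = 1/91848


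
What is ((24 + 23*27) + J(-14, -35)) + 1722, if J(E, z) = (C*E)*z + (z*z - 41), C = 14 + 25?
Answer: 22661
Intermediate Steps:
C = 39
J(E, z) = -41 + z² + 39*E*z (J(E, z) = (39*E)*z + (z*z - 41) = 39*E*z + (z² - 41) = 39*E*z + (-41 + z²) = -41 + z² + 39*E*z)
((24 + 23*27) + J(-14, -35)) + 1722 = ((24 + 23*27) + (-41 + (-35)² + 39*(-14)*(-35))) + 1722 = ((24 + 621) + (-41 + 1225 + 19110)) + 1722 = (645 + 20294) + 1722 = 20939 + 1722 = 22661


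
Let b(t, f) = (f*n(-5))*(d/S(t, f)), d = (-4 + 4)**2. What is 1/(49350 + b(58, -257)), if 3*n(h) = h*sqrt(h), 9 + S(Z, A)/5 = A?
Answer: 1/49350 ≈ 2.0263e-5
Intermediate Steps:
S(Z, A) = -45 + 5*A
n(h) = h**(3/2)/3 (n(h) = (h*sqrt(h))/3 = h**(3/2)/3)
d = 0 (d = 0**2 = 0)
b(t, f) = 0 (b(t, f) = (f*((-5)**(3/2)/3))*(0/(-45 + 5*f)) = (f*((-5*I*sqrt(5))/3))*0 = (f*(-5*I*sqrt(5)/3))*0 = -5*I*f*sqrt(5)/3*0 = 0)
1/(49350 + b(58, -257)) = 1/(49350 + 0) = 1/49350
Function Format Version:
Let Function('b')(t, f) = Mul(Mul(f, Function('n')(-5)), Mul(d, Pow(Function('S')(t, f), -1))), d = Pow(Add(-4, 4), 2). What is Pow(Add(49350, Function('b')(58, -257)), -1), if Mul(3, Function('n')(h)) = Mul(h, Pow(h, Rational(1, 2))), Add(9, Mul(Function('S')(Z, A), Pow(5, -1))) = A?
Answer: Rational(1, 49350) ≈ 2.0263e-5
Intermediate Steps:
Function('S')(Z, A) = Add(-45, Mul(5, A))
Function('n')(h) = Mul(Rational(1, 3), Pow(h, Rational(3, 2))) (Function('n')(h) = Mul(Rational(1, 3), Mul(h, Pow(h, Rational(1, 2)))) = Mul(Rational(1, 3), Pow(h, Rational(3, 2))))
d = 0 (d = Pow(0, 2) = 0)
Function('b')(t, f) = 0 (Function('b')(t, f) = Mul(Mul(f, Mul(Rational(1, 3), Pow(-5, Rational(3, 2)))), Mul(0, Pow(Add(-45, Mul(5, f)), -1))) = Mul(Mul(f, Mul(Rational(1, 3), Mul(-5, I, Pow(5, Rational(1, 2))))), 0) = Mul(Mul(f, Mul(Rational(-5, 3), I, Pow(5, Rational(1, 2)))), 0) = Mul(Mul(Rational(-5, 3), I, f, Pow(5, Rational(1, 2))), 0) = 0)
Pow(Add(49350, Function('b')(58, -257)), -1) = Pow(Add(49350, 0), -1) = Pow(49350, -1) = Rational(1, 49350)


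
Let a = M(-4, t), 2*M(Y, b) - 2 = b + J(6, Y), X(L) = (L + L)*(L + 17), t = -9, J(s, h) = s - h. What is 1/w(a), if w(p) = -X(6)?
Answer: -1/276 ≈ -0.0036232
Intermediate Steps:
X(L) = 2*L*(17 + L) (X(L) = (2*L)*(17 + L) = 2*L*(17 + L))
M(Y, b) = 4 + b/2 - Y/2 (M(Y, b) = 1 + (b + (6 - Y))/2 = 1 + (6 + b - Y)/2 = 1 + (3 + b/2 - Y/2) = 4 + b/2 - Y/2)
a = 3/2 (a = 4 + (½)*(-9) - ½*(-4) = 4 - 9/2 + 2 = 3/2 ≈ 1.5000)
w(p) = -276 (w(p) = -2*6*(17 + 6) = -2*6*23 = -1*276 = -276)
1/w(a) = 1/(-276) = -1/276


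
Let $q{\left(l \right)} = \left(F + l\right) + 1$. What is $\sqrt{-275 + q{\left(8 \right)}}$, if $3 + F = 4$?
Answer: $i \sqrt{265} \approx 16.279 i$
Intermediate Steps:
$F = 1$ ($F = -3 + 4 = 1$)
$q{\left(l \right)} = 2 + l$ ($q{\left(l \right)} = \left(1 + l\right) + 1 = 2 + l$)
$\sqrt{-275 + q{\left(8 \right)}} = \sqrt{-275 + \left(2 + 8\right)} = \sqrt{-275 + 10} = \sqrt{-265} = i \sqrt{265}$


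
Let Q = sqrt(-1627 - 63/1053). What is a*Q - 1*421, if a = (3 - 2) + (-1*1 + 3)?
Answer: -421 + I*sqrt(2474758)/13 ≈ -421.0 + 121.01*I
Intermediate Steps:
a = 3 (a = 1 + (-1 + 3) = 1 + 2 = 3)
Q = I*sqrt(2474758)/39 (Q = sqrt(-1627 - 63*1/1053) = sqrt(-1627 - 7/117) = sqrt(-190366/117) = I*sqrt(2474758)/39 ≈ 40.337*I)
a*Q - 1*421 = 3*(I*sqrt(2474758)/39) - 1*421 = I*sqrt(2474758)/13 - 421 = -421 + I*sqrt(2474758)/13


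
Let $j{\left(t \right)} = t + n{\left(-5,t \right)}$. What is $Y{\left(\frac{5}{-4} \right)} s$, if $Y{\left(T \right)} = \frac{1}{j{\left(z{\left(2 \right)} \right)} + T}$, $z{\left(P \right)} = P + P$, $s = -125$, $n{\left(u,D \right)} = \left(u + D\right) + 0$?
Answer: $- \frac{500}{7} \approx -71.429$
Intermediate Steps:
$n{\left(u,D \right)} = D + u$ ($n{\left(u,D \right)} = \left(D + u\right) + 0 = D + u$)
$z{\left(P \right)} = 2 P$
$j{\left(t \right)} = -5 + 2 t$ ($j{\left(t \right)} = t + \left(t - 5\right) = t + \left(-5 + t\right) = -5 + 2 t$)
$Y{\left(T \right)} = \frac{1}{3 + T}$ ($Y{\left(T \right)} = \frac{1}{\left(-5 + 2 \cdot 2 \cdot 2\right) + T} = \frac{1}{\left(-5 + 2 \cdot 4\right) + T} = \frac{1}{\left(-5 + 8\right) + T} = \frac{1}{3 + T}$)
$Y{\left(\frac{5}{-4} \right)} s = \frac{1}{3 + \frac{5}{-4}} \left(-125\right) = \frac{1}{3 + 5 \left(- \frac{1}{4}\right)} \left(-125\right) = \frac{1}{3 - \frac{5}{4}} \left(-125\right) = \frac{1}{\frac{7}{4}} \left(-125\right) = \frac{4}{7} \left(-125\right) = - \frac{500}{7}$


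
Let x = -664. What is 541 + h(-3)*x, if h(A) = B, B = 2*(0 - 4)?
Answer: 5853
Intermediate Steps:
B = -8 (B = 2*(-4) = -8)
h(A) = -8
541 + h(-3)*x = 541 - 8*(-664) = 541 + 5312 = 5853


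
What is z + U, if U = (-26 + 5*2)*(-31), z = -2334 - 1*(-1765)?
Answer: -73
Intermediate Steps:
z = -569 (z = -2334 + 1765 = -569)
U = 496 (U = (-26 + 10)*(-31) = -16*(-31) = 496)
z + U = -569 + 496 = -73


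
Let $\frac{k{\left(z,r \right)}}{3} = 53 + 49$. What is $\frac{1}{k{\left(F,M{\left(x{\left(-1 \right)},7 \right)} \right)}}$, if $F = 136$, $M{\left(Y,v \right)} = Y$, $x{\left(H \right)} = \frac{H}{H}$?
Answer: $\frac{1}{306} \approx 0.003268$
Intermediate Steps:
$x{\left(H \right)} = 1$
$k{\left(z,r \right)} = 306$ ($k{\left(z,r \right)} = 3 \left(53 + 49\right) = 3 \cdot 102 = 306$)
$\frac{1}{k{\left(F,M{\left(x{\left(-1 \right)},7 \right)} \right)}} = \frac{1}{306}$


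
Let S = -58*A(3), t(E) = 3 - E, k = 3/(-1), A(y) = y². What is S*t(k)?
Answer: -3132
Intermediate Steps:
k = -3 (k = 3*(-1) = -3)
S = -522 (S = -58*3² = -58*9 = -522)
S*t(k) = -522*(3 - 1*(-3)) = -522*(3 + 3) = -522*6 = -3132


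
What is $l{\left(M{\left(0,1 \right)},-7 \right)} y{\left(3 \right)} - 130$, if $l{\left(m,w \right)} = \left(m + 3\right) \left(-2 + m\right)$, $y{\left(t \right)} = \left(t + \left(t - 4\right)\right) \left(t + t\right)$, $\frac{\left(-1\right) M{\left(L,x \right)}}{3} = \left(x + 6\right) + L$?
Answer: $4838$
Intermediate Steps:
$M{\left(L,x \right)} = -18 - 3 L - 3 x$ ($M{\left(L,x \right)} = - 3 \left(\left(x + 6\right) + L\right) = - 3 \left(\left(6 + x\right) + L\right) = - 3 \left(6 + L + x\right) = -18 - 3 L - 3 x$)
$y{\left(t \right)} = 2 t \left(-4 + 2 t\right)$ ($y{\left(t \right)} = \left(t + \left(-4 + t\right)\right) 2 t = \left(-4 + 2 t\right) 2 t = 2 t \left(-4 + 2 t\right)$)
$l{\left(m,w \right)} = \left(-2 + m\right) \left(3 + m\right)$ ($l{\left(m,w \right)} = \left(3 + m\right) \left(-2 + m\right) = \left(-2 + m\right) \left(3 + m\right)$)
$l{\left(M{\left(0,1 \right)},-7 \right)} y{\left(3 \right)} - 130 = \left(-6 - 21 + \left(-18 - 0 - 3\right)^{2}\right) 4 \cdot 3 \left(-2 + 3\right) - 130 = \left(-6 - 21 + \left(-18 + 0 - 3\right)^{2}\right) 4 \cdot 3 \cdot 1 - 130 = \left(-6 - 21 + \left(-21\right)^{2}\right) 12 - 130 = \left(-6 - 21 + 441\right) 12 - 130 = 414 \cdot 12 - 130 = 4968 - 130 = 4838$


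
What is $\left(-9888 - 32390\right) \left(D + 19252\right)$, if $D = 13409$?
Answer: $-1380841758$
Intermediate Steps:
$\left(-9888 - 32390\right) \left(D + 19252\right) = \left(-9888 - 32390\right) \left(13409 + 19252\right) = \left(-42278\right) 32661 = -1380841758$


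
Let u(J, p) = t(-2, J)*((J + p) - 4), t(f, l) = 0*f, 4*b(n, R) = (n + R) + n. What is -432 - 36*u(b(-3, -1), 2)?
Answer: -432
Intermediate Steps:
b(n, R) = n/2 + R/4 (b(n, R) = ((n + R) + n)/4 = ((R + n) + n)/4 = (R + 2*n)/4 = n/2 + R/4)
t(f, l) = 0
u(J, p) = 0 (u(J, p) = 0*((J + p) - 4) = 0*(-4 + J + p) = 0)
-432 - 36*u(b(-3, -1), 2) = -432 - 36*0 = -432 + 0 = -432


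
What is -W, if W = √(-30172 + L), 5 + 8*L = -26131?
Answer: -I*√33439 ≈ -182.86*I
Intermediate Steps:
L = -3267 (L = -5/8 + (⅛)*(-26131) = -5/8 - 26131/8 = -3267)
W = I*√33439 (W = √(-30172 - 3267) = √(-33439) = I*√33439 ≈ 182.86*I)
-W = -I*√33439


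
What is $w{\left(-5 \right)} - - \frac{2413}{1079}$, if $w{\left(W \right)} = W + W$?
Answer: $- \frac{8377}{1079} \approx -7.7637$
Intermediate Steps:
$w{\left(W \right)} = 2 W$
$w{\left(-5 \right)} - - \frac{2413}{1079} = 2 \left(-5\right) - - \frac{2413}{1079} = -10 - \left(-2413\right) \frac{1}{1079} = -10 - - \frac{2413}{1079} = -10 + \frac{2413}{1079} = - \frac{8377}{1079}$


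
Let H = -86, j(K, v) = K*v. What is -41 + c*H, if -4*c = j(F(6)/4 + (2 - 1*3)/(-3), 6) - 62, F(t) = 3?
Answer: -4937/4 ≈ -1234.3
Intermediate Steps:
c = 111/8 (c = -((3/4 + (2 - 1*3)/(-3))*6 - 62)/4 = -((3*(1/4) + (2 - 3)*(-1/3))*6 - 62)/4 = -((3/4 - 1*(-1/3))*6 - 62)/4 = -((3/4 + 1/3)*6 - 62)/4 = -((13/12)*6 - 62)/4 = -(13/2 - 62)/4 = -1/4*(-111/2) = 111/8 ≈ 13.875)
-41 + c*H = -41 + (111/8)*(-86) = -41 - 4773/4 = -4937/4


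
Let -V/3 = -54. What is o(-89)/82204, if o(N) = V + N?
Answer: 73/82204 ≈ 0.00088803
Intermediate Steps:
V = 162 (V = -3*(-54) = 162)
o(N) = 162 + N
o(-89)/82204 = (162 - 89)/82204 = 73*(1/82204) = 73/82204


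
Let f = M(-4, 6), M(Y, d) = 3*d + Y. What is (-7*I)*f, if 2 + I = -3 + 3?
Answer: 196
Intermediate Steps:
I = -2 (I = -2 + (-3 + 3) = -2 + 0 = -2)
M(Y, d) = Y + 3*d
f = 14 (f = -4 + 3*6 = -4 + 18 = 14)
(-7*I)*f = -7*(-2)*14 = 14*14 = 196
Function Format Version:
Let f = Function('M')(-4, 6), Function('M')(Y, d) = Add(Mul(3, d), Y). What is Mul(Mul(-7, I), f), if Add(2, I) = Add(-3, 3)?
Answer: 196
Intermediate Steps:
I = -2 (I = Add(-2, Add(-3, 3)) = Add(-2, 0) = -2)
Function('M')(Y, d) = Add(Y, Mul(3, d))
f = 14 (f = Add(-4, Mul(3, 6)) = Add(-4, 18) = 14)
Mul(Mul(-7, I), f) = Mul(Mul(-7, -2), 14) = Mul(14, 14) = 196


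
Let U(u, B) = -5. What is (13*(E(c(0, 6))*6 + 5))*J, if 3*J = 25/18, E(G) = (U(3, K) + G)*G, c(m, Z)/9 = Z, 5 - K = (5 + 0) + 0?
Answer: 5161325/54 ≈ 95580.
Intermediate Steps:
K = 0 (K = 5 - ((5 + 0) + 0) = 5 - (5 + 0) = 5 - 1*5 = 5 - 5 = 0)
c(m, Z) = 9*Z
E(G) = G*(-5 + G) (E(G) = (-5 + G)*G = G*(-5 + G))
J = 25/54 (J = (25/18)/3 = (25*(1/18))/3 = (⅓)*(25/18) = 25/54 ≈ 0.46296)
(13*(E(c(0, 6))*6 + 5))*J = (13*(((9*6)*(-5 + 9*6))*6 + 5))*(25/54) = (13*((54*(-5 + 54))*6 + 5))*(25/54) = (13*((54*49)*6 + 5))*(25/54) = (13*(2646*6 + 5))*(25/54) = (13*(15876 + 5))*(25/54) = (13*15881)*(25/54) = 206453*(25/54) = 5161325/54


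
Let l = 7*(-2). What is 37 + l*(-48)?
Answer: 709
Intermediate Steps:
l = -14
37 + l*(-48) = 37 - 14*(-48) = 37 + 672 = 709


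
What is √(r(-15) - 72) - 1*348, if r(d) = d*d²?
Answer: -348 + 3*I*√383 ≈ -348.0 + 58.711*I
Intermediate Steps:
r(d) = d³
√(r(-15) - 72) - 1*348 = √((-15)³ - 72) - 1*348 = √(-3375 - 72) - 348 = √(-3447) - 348 = 3*I*√383 - 348 = -348 + 3*I*√383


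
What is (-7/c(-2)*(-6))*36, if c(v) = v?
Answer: -756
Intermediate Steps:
(-7/c(-2)*(-6))*36 = (-7/(-2)*(-6))*36 = (-7*(-½)*(-6))*36 = ((7/2)*(-6))*36 = -21*36 = -756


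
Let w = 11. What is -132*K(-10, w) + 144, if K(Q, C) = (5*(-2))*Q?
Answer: -13056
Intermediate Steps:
K(Q, C) = -10*Q
-132*K(-10, w) + 144 = -(-1320)*(-10) + 144 = -132*100 + 144 = -13200 + 144 = -13056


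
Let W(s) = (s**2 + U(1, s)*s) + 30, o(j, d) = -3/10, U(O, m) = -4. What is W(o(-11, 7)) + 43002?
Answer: 4303329/100 ≈ 43033.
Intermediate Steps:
o(j, d) = -3/10 (o(j, d) = -3*1/10 = -3/10)
W(s) = 30 + s**2 - 4*s (W(s) = (s**2 - 4*s) + 30 = 30 + s**2 - 4*s)
W(o(-11, 7)) + 43002 = (30 + (-3/10)**2 - 4*(-3/10)) + 43002 = (30 + 9/100 + 6/5) + 43002 = 3129/100 + 43002 = 4303329/100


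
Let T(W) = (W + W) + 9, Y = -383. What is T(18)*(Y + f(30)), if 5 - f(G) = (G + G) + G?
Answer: -21060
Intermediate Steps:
f(G) = 5 - 3*G (f(G) = 5 - ((G + G) + G) = 5 - (2*G + G) = 5 - 3*G)
T(W) = 9 + 2*W (T(W) = 2*W + 9 = 9 + 2*W)
T(18)*(Y + f(30)) = (9 + 2*18)*(-383 + (5 - 3*30)) = (9 + 36)*(-383 + (5 - 90)) = 45*(-383 - 85) = 45*(-468) = -21060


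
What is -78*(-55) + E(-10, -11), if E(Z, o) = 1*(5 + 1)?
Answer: 4296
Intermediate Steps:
E(Z, o) = 6 (E(Z, o) = 1*6 = 6)
-78*(-55) + E(-10, -11) = -78*(-55) + 6 = 4290 + 6 = 4296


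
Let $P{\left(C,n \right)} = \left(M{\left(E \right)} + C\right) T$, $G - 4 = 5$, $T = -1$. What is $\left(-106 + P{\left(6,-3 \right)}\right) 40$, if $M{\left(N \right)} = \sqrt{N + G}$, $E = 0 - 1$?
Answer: $-4480 - 80 \sqrt{2} \approx -4593.1$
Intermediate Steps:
$G = 9$ ($G = 4 + 5 = 9$)
$E = -1$ ($E = 0 - 1 = -1$)
$M{\left(N \right)} = \sqrt{9 + N}$ ($M{\left(N \right)} = \sqrt{N + 9} = \sqrt{9 + N}$)
$P{\left(C,n \right)} = - C - 2 \sqrt{2}$ ($P{\left(C,n \right)} = \left(\sqrt{9 - 1} + C\right) \left(-1\right) = \left(\sqrt{8} + C\right) \left(-1\right) = \left(2 \sqrt{2} + C\right) \left(-1\right) = \left(C + 2 \sqrt{2}\right) \left(-1\right) = - C - 2 \sqrt{2}$)
$\left(-106 + P{\left(6,-3 \right)}\right) 40 = \left(-106 - \left(6 + 2 \sqrt{2}\right)\right) 40 = \left(-112 - 2 \sqrt{2}\right) 40 = -4480 - 80 \sqrt{2}$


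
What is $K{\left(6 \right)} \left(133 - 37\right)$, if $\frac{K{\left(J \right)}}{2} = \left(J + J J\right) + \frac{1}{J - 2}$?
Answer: $8112$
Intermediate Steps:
$K{\left(J \right)} = 2 J + 2 J^{2} + \frac{2}{-2 + J}$ ($K{\left(J \right)} = 2 \left(\left(J + J J\right) + \frac{1}{J - 2}\right) = 2 \left(\left(J + J^{2}\right) + \frac{1}{-2 + J}\right) = 2 \left(J + J^{2} + \frac{1}{-2 + J}\right) = 2 J + 2 J^{2} + \frac{2}{-2 + J}$)
$K{\left(6 \right)} \left(133 - 37\right) = \frac{2 \left(1 + 6^{3} - 6^{2} - 12\right)}{-2 + 6} \left(133 - 37\right) = \frac{2 \left(1 + 216 - 36 - 12\right)}{4} \cdot 96 = 2 \cdot \frac{1}{4} \left(1 + 216 - 36 - 12\right) 96 = 2 \cdot \frac{1}{4} \cdot 169 \cdot 96 = \frac{169}{2} \cdot 96 = 8112$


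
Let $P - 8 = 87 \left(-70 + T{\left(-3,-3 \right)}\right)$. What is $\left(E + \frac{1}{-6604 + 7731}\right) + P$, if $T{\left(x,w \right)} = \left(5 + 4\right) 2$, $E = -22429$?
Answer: $- \frac{30367014}{1127} \approx -26945.0$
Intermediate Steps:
$T{\left(x,w \right)} = 18$ ($T{\left(x,w \right)} = 9 \cdot 2 = 18$)
$P = -4516$ ($P = 8 + 87 \left(-70 + 18\right) = 8 + 87 \left(-52\right) = 8 - 4524 = -4516$)
$\left(E + \frac{1}{-6604 + 7731}\right) + P = \left(-22429 + \frac{1}{-6604 + 7731}\right) - 4516 = \left(-22429 + \frac{1}{1127}\right) - 4516 = - \frac{25277482}{1127} - 4516 = - \frac{30367014}{1127}$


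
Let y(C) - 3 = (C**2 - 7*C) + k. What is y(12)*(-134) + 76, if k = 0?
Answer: -8366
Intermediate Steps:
y(C) = 3 + C**2 - 7*C (y(C) = 3 + ((C**2 - 7*C) + 0) = 3 + (C**2 - 7*C) = 3 + C**2 - 7*C)
y(12)*(-134) + 76 = (3 + 12**2 - 7*12)*(-134) + 76 = (3 + 144 - 84)*(-134) + 76 = 63*(-134) + 76 = -8442 + 76 = -8366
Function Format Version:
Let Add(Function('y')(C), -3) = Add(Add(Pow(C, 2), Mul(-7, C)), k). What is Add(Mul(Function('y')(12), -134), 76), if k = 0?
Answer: -8366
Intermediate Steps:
Function('y')(C) = Add(3, Pow(C, 2), Mul(-7, C)) (Function('y')(C) = Add(3, Add(Add(Pow(C, 2), Mul(-7, C)), 0)) = Add(3, Add(Pow(C, 2), Mul(-7, C))) = Add(3, Pow(C, 2), Mul(-7, C)))
Add(Mul(Function('y')(12), -134), 76) = Add(Mul(Add(3, Pow(12, 2), Mul(-7, 12)), -134), 76) = Add(Mul(Add(3, 144, -84), -134), 76) = Add(Mul(63, -134), 76) = Add(-8442, 76) = -8366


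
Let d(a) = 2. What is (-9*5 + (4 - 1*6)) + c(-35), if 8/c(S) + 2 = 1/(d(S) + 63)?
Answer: -6583/129 ≈ -51.031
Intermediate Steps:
c(S) = -520/129 (c(S) = 8/(-2 + 1/(2 + 63)) = 8/(-2 + 1/65) = 8/(-129/65) = 8*(-65/129) = -520/129)
(-9*5 + (4 - 1*6)) + c(-35) = (-9*5 + (4 - 1*6)) - 520/129 = (-45 + (4 - 6)) - 520/129 = (-45 - 2) - 520/129 = -47 - 520/129 = -6583/129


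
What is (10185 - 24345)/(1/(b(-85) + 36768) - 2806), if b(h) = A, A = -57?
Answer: 103965552/20602213 ≈ 5.0463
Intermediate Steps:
b(h) = -57
(10185 - 24345)/(1/(b(-85) + 36768) - 2806) = (10185 - 24345)/(1/(-57 + 36768) - 2806) = -14160/(1/36711 - 2806) = -14160/(-103011065/36711) = -14160*(-36711/103011065) = 103965552/20602213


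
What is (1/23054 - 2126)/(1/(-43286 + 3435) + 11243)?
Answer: -651069737451/3443074878256 ≈ -0.18910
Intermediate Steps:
(1/23054 - 2126)/(1/(-43286 + 3435) + 11243) = (1/23054 - 2126)/(1/(-39851) + 11243) = -49012803/(23054*(-1/39851 + 11243)) = -49012803/(23054*448044792/39851) = -49012803/23054*39851/448044792 = -651069737451/3443074878256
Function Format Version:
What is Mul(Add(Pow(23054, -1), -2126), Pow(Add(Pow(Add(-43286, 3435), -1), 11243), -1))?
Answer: Rational(-651069737451, 3443074878256) ≈ -0.18910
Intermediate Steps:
Mul(Add(Pow(23054, -1), -2126), Pow(Add(Pow(Add(-43286, 3435), -1), 11243), -1)) = Mul(Add(Rational(1, 23054), -2126), Pow(Add(Pow(-39851, -1), 11243), -1)) = Mul(Rational(-49012803, 23054), Pow(Add(Rational(-1, 39851), 11243), -1)) = Mul(Rational(-49012803, 23054), Pow(Rational(448044792, 39851), -1)) = Mul(Rational(-49012803, 23054), Rational(39851, 448044792)) = Rational(-651069737451, 3443074878256)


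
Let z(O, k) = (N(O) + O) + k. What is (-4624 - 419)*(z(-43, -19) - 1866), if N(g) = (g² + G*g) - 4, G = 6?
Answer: 1719663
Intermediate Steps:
N(g) = -4 + g² + 6*g (N(g) = (g² + 6*g) - 4 = -4 + g² + 6*g)
z(O, k) = -4 + k + O² + 7*O (z(O, k) = ((-4 + O² + 6*O) + O) + k = (-4 + O² + 7*O) + k = -4 + k + O² + 7*O)
(-4624 - 419)*(z(-43, -19) - 1866) = (-4624 - 419)*((-4 - 19 + (-43)² + 7*(-43)) - 1866) = -5043*((-4 - 19 + 1849 - 301) - 1866) = -5043*(1525 - 1866) = -5043*(-341) = 1719663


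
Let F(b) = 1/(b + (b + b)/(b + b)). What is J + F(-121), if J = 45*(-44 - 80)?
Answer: -669601/120 ≈ -5580.0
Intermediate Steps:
J = -5580 (J = 45*(-124) = -5580)
F(b) = 1/(1 + b) (F(b) = 1/(b + (2*b)/((2*b))) = 1/(b + (2*b)*(1/(2*b))) = 1/(b + 1) = 1/(1 + b))
J + F(-121) = -5580 + 1/(1 - 121) = -5580 + 1/(-120) = -5580 - 1/120 = -669601/120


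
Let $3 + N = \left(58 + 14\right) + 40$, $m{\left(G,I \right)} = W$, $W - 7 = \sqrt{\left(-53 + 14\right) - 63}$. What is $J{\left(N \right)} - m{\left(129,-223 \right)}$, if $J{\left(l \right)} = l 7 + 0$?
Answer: $756 - i \sqrt{102} \approx 756.0 - 10.1 i$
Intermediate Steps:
$W = 7 + i \sqrt{102}$ ($W = 7 + \sqrt{\left(-53 + 14\right) - 63} = 7 + \sqrt{-39 - 63} = 7 + \sqrt{-102} = 7 + i \sqrt{102} \approx 7.0 + 10.1 i$)
$m{\left(G,I \right)} = 7 + i \sqrt{102}$
$N = 109$ ($N = -3 + \left(\left(58 + 14\right) + 40\right) = -3 + \left(72 + 40\right) = -3 + 112 = 109$)
$J{\left(l \right)} = 7 l$ ($J{\left(l \right)} = 7 l + 0 = 7 l$)
$J{\left(N \right)} - m{\left(129,-223 \right)} = 7 \cdot 109 - \left(7 + i \sqrt{102}\right) = 763 - \left(7 + i \sqrt{102}\right) = 756 - i \sqrt{102}$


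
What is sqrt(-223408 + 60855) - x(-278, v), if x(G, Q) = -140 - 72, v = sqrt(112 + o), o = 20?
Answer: 212 + I*sqrt(162553) ≈ 212.0 + 403.18*I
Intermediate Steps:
v = 2*sqrt(33) (v = sqrt(112 + 20) = sqrt(132) = 2*sqrt(33) ≈ 11.489)
x(G, Q) = -212
sqrt(-223408 + 60855) - x(-278, v) = sqrt(-223408 + 60855) - 1*(-212) = sqrt(-162553) + 212 = I*sqrt(162553) + 212 = 212 + I*sqrt(162553)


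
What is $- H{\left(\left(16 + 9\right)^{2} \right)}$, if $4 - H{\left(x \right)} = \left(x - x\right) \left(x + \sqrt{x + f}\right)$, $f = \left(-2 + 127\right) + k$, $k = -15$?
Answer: $-4$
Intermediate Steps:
$f = 110$ ($f = \left(-2 + 127\right) - 15 = 125 - 15 = 110$)
$H{\left(x \right)} = 4$ ($H{\left(x \right)} = 4 - \left(x - x\right) \left(x + \sqrt{x + 110}\right) = 4 - 0 \left(x + \sqrt{110 + x}\right) = 4 - 0 = 4 + 0 = 4$)
$- H{\left(\left(16 + 9\right)^{2} \right)} = \left(-1\right) 4 = -4$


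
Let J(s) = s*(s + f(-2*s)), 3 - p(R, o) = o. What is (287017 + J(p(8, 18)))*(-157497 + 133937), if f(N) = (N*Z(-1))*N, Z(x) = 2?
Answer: -6131301520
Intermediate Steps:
p(R, o) = 3 - o
f(N) = 2*N² (f(N) = (N*2)*N = (2*N)*N = 2*N²)
J(s) = s*(s + 8*s²) (J(s) = s*(s + 2*(-2*s)²) = s*(s + 2*(4*s²)) = s*(s + 8*s²))
(287017 + J(p(8, 18)))*(-157497 + 133937) = (287017 + (3 - 1*18)²*(1 + 8*(3 - 1*18)))*(-157497 + 133937) = (287017 + (3 - 18)²*(1 + 8*(3 - 18)))*(-23560) = (287017 + (-15)²*(1 + 8*(-15)))*(-23560) = (287017 + 225*(1 - 120))*(-23560) = (287017 + 225*(-119))*(-23560) = (287017 - 26775)*(-23560) = 260242*(-23560) = -6131301520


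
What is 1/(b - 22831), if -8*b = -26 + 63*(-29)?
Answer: -8/180795 ≈ -4.4249e-5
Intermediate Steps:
b = 1853/8 (b = -(-26 + 63*(-29))/8 = -(-26 - 1827)/8 = -1/8*(-1853) = 1853/8 ≈ 231.63)
1/(b - 22831) = 1/(1853/8 - 22831) = 1/(-180795/8) = -8/180795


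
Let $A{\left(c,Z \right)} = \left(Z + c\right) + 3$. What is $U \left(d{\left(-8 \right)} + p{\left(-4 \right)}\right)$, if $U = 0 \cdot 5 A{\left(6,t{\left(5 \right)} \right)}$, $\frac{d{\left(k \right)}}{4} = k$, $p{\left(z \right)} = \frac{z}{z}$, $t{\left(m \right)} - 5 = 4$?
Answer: $0$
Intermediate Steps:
$t{\left(m \right)} = 9$ ($t{\left(m \right)} = 5 + 4 = 9$)
$A{\left(c,Z \right)} = 3 + Z + c$
$p{\left(z \right)} = 1$
$d{\left(k \right)} = 4 k$
$U = 0$ ($U = 0 \cdot 5 \left(3 + 9 + 6\right) = 0 \cdot 18 = 0$)
$U \left(d{\left(-8 \right)} + p{\left(-4 \right)}\right) = 0 \left(4 \left(-8\right) + 1\right) = 0 \left(-32 + 1\right) = 0 \left(-31\right) = 0$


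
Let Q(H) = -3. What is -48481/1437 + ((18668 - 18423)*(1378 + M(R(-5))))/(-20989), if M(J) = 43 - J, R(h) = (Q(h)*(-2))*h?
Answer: -1528414024/30161193 ≈ -50.675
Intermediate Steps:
R(h) = 6*h (R(h) = (-3*(-2))*h = 6*h)
-48481/1437 + ((18668 - 18423)*(1378 + M(R(-5))))/(-20989) = -48481/1437 + ((18668 - 18423)*(1378 + (43 - 6*(-5))))/(-20989) = -48481*1/1437 + (245*(1378 + (43 - 1*(-30))))*(-1/20989) = -48481/1437 + (245*(1378 + (43 + 30)))*(-1/20989) = -48481/1437 + (245*(1378 + 73))*(-1/20989) = -48481/1437 + (245*1451)*(-1/20989) = -48481/1437 + 355495*(-1/20989) = -48481/1437 - 355495/20989 = -1528414024/30161193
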